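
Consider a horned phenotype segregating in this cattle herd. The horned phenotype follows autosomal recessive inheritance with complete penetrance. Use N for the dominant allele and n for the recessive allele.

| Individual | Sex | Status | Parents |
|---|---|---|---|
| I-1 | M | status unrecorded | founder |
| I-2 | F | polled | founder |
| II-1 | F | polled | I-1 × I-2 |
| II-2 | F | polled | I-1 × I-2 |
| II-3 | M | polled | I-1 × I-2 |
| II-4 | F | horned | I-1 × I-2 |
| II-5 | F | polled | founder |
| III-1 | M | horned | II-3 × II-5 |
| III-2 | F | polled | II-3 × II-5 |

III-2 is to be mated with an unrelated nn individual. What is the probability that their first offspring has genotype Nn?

II-3 is polled so carries N and passed n to III-1 (nn), so II-3 is Nn.
II-5 is polled so carries N and passed n to III-1 (nn), so II-5 is Nn.
III-2 is a polled offspring of II-3 (Nn) × II-5 (Nn), whose cross gives 1/4 NN : 1/2 Nn : 1/4 nn; conditioning on being polled, III-2 is NN with probability 1/3, Nn with probability 2/3.
Summing over parental genotype combinations, P(offspring has genotype Nn) = 1/3·1 + 2/3·1/2 = 2/3.

2/3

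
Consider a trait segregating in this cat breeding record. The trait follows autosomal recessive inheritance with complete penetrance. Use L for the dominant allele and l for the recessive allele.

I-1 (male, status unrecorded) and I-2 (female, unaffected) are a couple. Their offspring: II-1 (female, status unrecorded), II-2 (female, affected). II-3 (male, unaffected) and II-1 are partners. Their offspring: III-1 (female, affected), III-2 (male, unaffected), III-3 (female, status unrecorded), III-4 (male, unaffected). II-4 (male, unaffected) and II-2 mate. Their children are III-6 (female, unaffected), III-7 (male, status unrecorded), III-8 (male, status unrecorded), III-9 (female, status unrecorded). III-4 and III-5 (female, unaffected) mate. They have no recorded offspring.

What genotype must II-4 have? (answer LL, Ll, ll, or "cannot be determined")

cannot be determined

II-4's phenotype allows LL or Ll, and no parent or child forces a single allele at both positions; consistent genotype assignments exist with II-4 as LL or Ll.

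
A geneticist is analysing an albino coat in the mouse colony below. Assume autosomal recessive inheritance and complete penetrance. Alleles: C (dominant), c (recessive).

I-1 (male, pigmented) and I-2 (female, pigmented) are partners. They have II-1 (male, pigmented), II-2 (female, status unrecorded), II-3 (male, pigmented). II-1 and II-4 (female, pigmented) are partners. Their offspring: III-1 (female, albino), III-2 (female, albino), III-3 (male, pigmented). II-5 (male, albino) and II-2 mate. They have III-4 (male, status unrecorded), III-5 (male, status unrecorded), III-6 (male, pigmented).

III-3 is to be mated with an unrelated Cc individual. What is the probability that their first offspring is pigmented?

II-1 is pigmented so carries C and passed c to III-1 (cc), so II-1 is Cc.
II-4 is pigmented so carries C and passed c to III-1 (cc), so II-4 is Cc.
III-3 is a pigmented offspring of II-1 (Cc) × II-4 (Cc), whose cross gives 1/4 CC : 1/2 Cc : 1/4 cc; conditioning on being pigmented, III-3 is CC with probability 1/3, Cc with probability 2/3.
Summing over parental genotype combinations, P(offspring is pigmented) = 1/3·1 + 2/3·3/4 = 5/6.

5/6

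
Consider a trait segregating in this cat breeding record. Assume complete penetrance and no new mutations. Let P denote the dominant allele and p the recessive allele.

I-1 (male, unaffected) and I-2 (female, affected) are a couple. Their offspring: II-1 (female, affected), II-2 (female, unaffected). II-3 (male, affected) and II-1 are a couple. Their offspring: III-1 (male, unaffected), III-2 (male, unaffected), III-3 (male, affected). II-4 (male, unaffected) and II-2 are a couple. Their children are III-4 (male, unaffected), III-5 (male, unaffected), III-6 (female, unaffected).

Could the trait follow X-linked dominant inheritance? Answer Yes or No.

A consistent assignment under X-linked dominant exists: I-1 X^p Y, I-2 X^P X^p, II-1 X^P X^p, II-2 X^p X^p, II-3 X^P Y, II-4 X^p Y, III-1 X^p Y, III-2 X^p Y, III-3 X^P Y, III-4 X^p Y, III-5 X^p Y, III-6 X^p X^p.
In this assignment every recorded phenotype matches its genotype and every non-founder's genotype is obtainable from its parents' genotypes, so the pedigree is consistent.

Yes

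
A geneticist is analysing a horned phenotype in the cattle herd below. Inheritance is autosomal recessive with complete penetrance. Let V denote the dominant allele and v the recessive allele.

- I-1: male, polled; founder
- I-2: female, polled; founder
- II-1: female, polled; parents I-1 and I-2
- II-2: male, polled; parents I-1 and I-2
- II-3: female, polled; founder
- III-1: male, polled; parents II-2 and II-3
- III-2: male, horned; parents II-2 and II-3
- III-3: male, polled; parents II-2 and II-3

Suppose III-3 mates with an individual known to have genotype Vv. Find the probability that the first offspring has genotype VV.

II-2 is polled so carries V and passed v to III-2 (vv), so II-2 is Vv.
II-3 is polled so carries V and passed v to III-2 (vv), so II-3 is Vv.
III-3 is a polled offspring of II-2 (Vv) × II-3 (Vv), whose cross gives 1/4 VV : 1/2 Vv : 1/4 vv; conditioning on being polled, III-3 is VV with probability 1/3, Vv with probability 2/3.
Summing over parental genotype combinations, P(offspring has genotype VV) = 1/3·1/2 + 2/3·1/4 = 1/3.

1/3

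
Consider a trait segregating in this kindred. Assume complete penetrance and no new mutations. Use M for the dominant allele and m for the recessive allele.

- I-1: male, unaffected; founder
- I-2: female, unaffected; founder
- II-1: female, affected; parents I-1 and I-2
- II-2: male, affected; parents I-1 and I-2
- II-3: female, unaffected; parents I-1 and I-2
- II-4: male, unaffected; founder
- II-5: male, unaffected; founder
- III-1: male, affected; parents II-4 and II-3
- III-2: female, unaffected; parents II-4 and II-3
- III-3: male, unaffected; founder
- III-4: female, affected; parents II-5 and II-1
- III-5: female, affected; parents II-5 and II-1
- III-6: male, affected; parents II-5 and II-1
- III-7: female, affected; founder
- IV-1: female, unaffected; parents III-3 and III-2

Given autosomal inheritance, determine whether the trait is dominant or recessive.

I-1 and I-2 are both unaffected yet have an affected child II-1. Under dominance, an affected child requires at least one affected parent, so the trait cannot be dominant.

recessive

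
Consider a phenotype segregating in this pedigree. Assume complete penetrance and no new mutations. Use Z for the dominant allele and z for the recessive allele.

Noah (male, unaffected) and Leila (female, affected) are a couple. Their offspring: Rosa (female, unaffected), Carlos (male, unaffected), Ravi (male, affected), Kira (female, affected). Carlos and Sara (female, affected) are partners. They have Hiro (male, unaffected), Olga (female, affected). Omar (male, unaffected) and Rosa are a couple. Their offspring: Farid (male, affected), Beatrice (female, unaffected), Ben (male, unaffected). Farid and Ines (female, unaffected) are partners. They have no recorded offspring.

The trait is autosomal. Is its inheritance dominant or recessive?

Omar and Rosa are both unaffected yet have an affected child Farid. Under dominance, an affected child requires at least one affected parent, so the trait cannot be dominant.

recessive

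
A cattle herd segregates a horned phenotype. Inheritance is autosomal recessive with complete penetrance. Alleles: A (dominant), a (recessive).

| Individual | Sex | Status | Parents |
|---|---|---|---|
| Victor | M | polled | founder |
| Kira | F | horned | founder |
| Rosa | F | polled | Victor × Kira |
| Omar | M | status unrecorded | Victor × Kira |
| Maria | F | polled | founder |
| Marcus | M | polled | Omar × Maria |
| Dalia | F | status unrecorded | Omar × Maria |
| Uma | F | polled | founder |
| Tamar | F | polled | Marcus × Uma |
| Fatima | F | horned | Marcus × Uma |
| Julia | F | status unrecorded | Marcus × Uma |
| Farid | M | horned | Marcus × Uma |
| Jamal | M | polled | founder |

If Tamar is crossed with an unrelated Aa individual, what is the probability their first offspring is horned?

1/6

Marcus is polled so carries A and passed a to Fatima (aa), so Marcus is Aa.
Uma is polled so carries A and passed a to Fatima (aa), so Uma is Aa.
Tamar is a polled offspring of Marcus (Aa) × Uma (Aa), whose cross gives 1/4 AA : 1/2 Aa : 1/4 aa; conditioning on being polled, Tamar is AA with probability 1/3, Aa with probability 2/3.
Summing over parental genotype combinations, P(offspring is horned) = 2/3·1/4 = 1/6.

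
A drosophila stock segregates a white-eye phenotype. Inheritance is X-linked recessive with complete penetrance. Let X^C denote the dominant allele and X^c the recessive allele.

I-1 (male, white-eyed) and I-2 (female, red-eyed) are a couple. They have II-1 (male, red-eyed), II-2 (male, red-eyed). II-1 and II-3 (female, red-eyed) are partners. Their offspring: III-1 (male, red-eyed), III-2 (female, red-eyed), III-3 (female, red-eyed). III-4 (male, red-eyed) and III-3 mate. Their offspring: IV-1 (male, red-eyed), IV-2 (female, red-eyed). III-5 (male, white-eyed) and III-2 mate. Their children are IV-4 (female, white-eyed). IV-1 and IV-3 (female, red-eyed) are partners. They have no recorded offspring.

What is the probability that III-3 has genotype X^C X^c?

II-1 is red-eyed, so II-1 is X^C Y.
II-3 is red-eyed so carries C and passed c to III-2 (X^C X^c, whose C came from II-1), so II-3 is X^C X^c.
Their cross gives offspring ratios 1/2 X^C X^C : 1/2 X^C X^c. Conditioning on III-3 being red-eyed, P(X^C X^c) = 1/2 / 1 = 1/2 before taking III-3's own offspring into account.
III-4 is red-eyed, so III-4 is X^C Y.
Now use III-3's offspring. Probability of each recorded status — red-eyed son IV-1: 1/2 if III-3 is X^C X^c, 1 if X^C X^C. (IV-2: equally likely either way, so uninformative.)
Bayes: P(X^C X^c) = 1/2·1/2 / (1/2·1/2 + 1/2·1) = 1/3.

1/3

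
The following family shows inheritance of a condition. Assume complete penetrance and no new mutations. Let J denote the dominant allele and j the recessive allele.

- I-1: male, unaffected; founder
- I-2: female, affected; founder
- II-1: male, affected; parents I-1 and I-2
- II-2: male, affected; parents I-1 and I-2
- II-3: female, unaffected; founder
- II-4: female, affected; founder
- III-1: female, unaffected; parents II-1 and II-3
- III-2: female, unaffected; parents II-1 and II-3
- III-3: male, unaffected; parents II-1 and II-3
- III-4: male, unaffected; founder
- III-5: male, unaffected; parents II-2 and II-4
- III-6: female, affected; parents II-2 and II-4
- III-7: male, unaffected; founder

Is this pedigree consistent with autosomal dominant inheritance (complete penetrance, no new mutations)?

Yes

A consistent assignment under autosomal dominant exists: I-1 jj, I-2 JJ, II-1 Jj, II-2 Jj, II-3 jj, II-4 Jj, III-1 jj, III-2 jj, III-3 jj, III-4 jj, III-5 jj, III-6 JJ, III-7 jj.
In this assignment every recorded phenotype matches its genotype and every non-founder's genotype is obtainable from its parents' genotypes, so the pedigree is consistent.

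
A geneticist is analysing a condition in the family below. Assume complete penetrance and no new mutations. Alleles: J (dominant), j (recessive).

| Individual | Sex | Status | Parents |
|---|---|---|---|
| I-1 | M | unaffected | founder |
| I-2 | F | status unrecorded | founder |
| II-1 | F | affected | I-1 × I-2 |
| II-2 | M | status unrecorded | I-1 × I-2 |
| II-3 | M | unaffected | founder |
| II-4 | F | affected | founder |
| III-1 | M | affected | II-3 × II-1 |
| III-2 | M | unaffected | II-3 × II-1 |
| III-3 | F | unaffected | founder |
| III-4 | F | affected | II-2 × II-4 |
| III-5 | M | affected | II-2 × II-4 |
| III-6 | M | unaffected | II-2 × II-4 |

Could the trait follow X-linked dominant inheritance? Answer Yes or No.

A consistent assignment under X-linked dominant exists: I-1 X^j Y, I-2 X^J X^J, II-1 X^J X^j, II-2 X^J Y, II-3 X^j Y, II-4 X^J X^j, III-1 X^J Y, III-2 X^j Y, III-3 X^j X^j, III-4 X^J X^J, III-5 X^J Y, III-6 X^j Y.
In this assignment every recorded phenotype matches its genotype and every non-founder's genotype is obtainable from its parents' genotypes, so the pedigree is consistent.

Yes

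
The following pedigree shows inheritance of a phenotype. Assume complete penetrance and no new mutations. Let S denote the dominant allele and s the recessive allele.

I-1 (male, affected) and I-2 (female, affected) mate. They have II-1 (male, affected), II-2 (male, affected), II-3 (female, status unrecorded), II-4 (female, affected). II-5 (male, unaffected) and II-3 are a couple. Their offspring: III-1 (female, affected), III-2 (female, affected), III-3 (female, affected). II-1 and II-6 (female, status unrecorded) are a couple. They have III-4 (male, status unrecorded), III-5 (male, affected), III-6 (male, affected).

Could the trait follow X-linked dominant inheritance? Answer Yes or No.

Yes

A consistent assignment under X-linked dominant exists: I-1 X^S Y, I-2 X^S X^S, II-1 X^S Y, II-2 X^S Y, II-3 X^S X^S, II-4 X^S X^S, II-5 X^s Y, II-6 X^S X^S, III-1 X^S X^s, III-2 X^S X^s, III-3 X^S X^s, III-4 X^S Y, III-5 X^S Y, III-6 X^S Y.
In this assignment every recorded phenotype matches its genotype and every non-founder's genotype is obtainable from its parents' genotypes, so the pedigree is consistent.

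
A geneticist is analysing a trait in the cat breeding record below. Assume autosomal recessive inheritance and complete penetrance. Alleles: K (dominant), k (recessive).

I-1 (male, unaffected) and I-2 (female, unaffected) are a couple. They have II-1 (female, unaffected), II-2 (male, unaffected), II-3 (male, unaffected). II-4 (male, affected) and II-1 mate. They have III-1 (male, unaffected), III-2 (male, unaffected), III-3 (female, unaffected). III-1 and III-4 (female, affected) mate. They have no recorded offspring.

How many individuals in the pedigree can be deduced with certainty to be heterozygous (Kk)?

Obligate heterozygotes: III-1 is unaffected so carries K and received k from II-4 (kk), so III-1 is Kk; III-2 is unaffected so carries K and received k from II-4 (kk), so III-2 is Kk; III-3 is unaffected so carries K and received k from II-4 (kk), so III-3 is Kk.
Every other individual is either homozygous by phenotype or has at least one consistent homozygous assignment, so the count is 3.

3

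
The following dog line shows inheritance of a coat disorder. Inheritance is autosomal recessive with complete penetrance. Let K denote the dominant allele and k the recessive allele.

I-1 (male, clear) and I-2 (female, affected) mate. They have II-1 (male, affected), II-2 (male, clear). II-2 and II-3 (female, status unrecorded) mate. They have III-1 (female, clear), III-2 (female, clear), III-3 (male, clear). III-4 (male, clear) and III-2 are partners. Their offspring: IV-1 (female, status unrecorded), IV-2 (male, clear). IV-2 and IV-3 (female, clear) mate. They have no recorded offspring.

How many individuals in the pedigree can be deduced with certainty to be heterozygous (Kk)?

Obligate heterozygotes: I-1 is clear so carries K and passed k to II-1 (kk), so I-1 is Kk; II-2 is clear so carries K and received k from I-2 (kk), so II-2 is Kk.
Every other individual is either homozygous by phenotype or has at least one consistent homozygous assignment, so the count is 2.

2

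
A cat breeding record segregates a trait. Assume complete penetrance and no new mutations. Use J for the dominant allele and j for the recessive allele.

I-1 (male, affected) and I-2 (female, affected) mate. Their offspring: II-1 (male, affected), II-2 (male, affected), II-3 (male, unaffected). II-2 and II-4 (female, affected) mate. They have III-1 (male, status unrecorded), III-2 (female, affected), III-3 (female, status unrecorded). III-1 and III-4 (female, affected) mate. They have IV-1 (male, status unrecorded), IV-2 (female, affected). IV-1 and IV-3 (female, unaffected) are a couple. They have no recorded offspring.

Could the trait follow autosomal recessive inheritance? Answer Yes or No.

Under autosomal recessive, II-3 (unaffected, male) cannot arise from I-1 (affected) × I-2 (affected).

No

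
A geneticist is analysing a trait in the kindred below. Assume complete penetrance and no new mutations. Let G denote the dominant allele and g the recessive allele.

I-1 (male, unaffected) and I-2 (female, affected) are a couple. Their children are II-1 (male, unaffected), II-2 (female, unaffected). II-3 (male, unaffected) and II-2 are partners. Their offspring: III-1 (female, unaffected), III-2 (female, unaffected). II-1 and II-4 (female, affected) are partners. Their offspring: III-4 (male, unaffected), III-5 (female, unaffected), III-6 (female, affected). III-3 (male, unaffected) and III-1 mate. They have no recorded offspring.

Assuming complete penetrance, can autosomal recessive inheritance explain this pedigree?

Yes

A consistent assignment under autosomal recessive exists: I-1 GG, I-2 gg, II-1 Gg, II-2 Gg, II-3 GG, II-4 gg, III-1 GG, III-2 GG, III-3 GG, III-4 Gg, III-5 Gg, III-6 gg.
In this assignment every recorded phenotype matches its genotype and every non-founder's genotype is obtainable from its parents' genotypes, so the pedigree is consistent.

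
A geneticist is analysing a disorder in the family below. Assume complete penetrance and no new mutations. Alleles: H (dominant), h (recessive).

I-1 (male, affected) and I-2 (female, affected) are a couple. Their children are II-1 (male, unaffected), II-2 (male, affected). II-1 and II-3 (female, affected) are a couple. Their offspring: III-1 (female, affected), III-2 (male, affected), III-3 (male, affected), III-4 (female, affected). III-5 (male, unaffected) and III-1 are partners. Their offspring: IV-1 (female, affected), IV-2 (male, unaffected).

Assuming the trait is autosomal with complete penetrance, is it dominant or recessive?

dominant

I-1 and I-2 are both affected yet have an unaffected child II-1. Under a recessive model two affected parents are homozygous and every child would be affected, so the trait cannot be recessive.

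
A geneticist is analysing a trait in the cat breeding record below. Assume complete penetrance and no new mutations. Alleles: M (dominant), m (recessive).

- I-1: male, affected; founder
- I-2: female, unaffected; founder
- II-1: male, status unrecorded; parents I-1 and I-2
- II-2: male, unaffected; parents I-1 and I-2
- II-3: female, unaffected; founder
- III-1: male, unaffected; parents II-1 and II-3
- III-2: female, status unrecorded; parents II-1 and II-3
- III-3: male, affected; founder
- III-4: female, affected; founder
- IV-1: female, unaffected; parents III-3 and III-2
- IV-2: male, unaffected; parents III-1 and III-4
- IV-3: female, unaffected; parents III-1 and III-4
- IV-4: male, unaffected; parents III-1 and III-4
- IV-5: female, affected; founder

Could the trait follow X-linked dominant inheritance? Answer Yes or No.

Under X-linked dominant, IV-1 (unaffected, female) cannot arise from III-3 (affected) × III-2 (unrecorded).

No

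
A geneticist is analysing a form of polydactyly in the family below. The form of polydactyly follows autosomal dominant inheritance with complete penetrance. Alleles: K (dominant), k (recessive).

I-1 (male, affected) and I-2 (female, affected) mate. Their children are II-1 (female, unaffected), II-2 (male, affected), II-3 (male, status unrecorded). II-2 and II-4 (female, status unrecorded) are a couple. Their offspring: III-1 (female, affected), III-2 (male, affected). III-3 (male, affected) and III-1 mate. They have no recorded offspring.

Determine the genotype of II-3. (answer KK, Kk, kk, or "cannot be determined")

II-3's phenotype is unrecorded, and no parent or child forces a single allele at both positions; consistent genotype assignments exist with II-3 as KK or Kk or kk.

cannot be determined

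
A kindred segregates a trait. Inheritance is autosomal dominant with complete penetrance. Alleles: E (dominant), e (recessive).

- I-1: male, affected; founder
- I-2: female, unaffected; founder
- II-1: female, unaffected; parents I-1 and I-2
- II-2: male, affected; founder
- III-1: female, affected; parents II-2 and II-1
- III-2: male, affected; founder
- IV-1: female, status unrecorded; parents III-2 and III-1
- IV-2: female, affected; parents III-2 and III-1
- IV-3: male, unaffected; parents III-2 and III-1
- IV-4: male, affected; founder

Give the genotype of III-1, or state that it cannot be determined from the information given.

From phenotype alone, III-1 is EE or Ee.
III-1 is affected so carries E and received e from II-1 (ee), so III-1 is Ee.

Ee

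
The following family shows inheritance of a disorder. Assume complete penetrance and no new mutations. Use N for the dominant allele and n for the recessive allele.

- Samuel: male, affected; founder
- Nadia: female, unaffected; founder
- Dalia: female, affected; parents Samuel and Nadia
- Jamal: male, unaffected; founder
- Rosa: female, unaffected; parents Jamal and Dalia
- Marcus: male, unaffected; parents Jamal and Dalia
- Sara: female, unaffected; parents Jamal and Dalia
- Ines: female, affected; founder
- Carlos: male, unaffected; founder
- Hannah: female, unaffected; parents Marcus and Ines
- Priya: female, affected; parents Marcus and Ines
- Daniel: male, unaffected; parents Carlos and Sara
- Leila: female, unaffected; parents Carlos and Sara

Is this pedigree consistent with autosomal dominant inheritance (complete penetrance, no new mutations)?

Yes

A consistent assignment under autosomal dominant exists: Samuel NN, Nadia nn, Dalia Nn, Jamal nn, Rosa nn, Marcus nn, Sara nn, Ines Nn, Carlos nn, Hannah nn, Priya Nn, Daniel nn, Leila nn.
In this assignment every recorded phenotype matches its genotype and every non-founder's genotype is obtainable from its parents' genotypes, so the pedigree is consistent.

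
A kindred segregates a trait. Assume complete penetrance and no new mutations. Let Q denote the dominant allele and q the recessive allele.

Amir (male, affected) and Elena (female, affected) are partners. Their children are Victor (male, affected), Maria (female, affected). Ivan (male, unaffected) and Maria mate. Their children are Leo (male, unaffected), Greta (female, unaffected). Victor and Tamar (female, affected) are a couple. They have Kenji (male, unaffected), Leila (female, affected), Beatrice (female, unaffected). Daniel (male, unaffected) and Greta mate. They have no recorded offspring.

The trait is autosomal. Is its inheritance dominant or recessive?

Victor and Tamar are both affected yet have an unaffected child Kenji. Under a recessive model two affected parents are homozygous and every child would be affected, so the trait cannot be recessive.

dominant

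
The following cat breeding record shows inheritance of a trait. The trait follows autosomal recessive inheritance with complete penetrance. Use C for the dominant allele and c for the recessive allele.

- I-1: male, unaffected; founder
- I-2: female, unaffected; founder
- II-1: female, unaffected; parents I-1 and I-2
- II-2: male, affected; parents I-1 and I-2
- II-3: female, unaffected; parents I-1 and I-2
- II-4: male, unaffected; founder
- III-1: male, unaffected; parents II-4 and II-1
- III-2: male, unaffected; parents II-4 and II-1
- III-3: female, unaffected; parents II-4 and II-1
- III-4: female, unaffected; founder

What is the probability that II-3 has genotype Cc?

I-1 is unaffected so carries C and passed c to II-2 (cc), so I-1 is Cc.
I-2 is unaffected so carries C and passed c to II-2 (cc), so I-2 is Cc.
Their cross gives offspring ratios 1/4 CC : 1/2 Cc : 1/4 cc. Conditioning on II-3 being unaffected, P(Cc) = 1/2 / 3/4 = 2/3.

2/3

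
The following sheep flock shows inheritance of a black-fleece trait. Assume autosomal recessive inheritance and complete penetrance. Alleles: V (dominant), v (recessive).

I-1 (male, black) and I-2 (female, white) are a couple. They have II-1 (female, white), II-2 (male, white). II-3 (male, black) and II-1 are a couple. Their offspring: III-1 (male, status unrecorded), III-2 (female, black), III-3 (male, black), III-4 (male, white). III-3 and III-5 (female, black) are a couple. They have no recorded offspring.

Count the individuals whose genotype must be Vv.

3

Obligate heterozygotes: II-1 is white so carries V and received v from I-1 (vv), so II-1 is Vv; II-2 is white so carries V and received v from I-1 (vv), so II-2 is Vv; III-4 is white so carries V and received v from II-3 (vv), so III-4 is Vv.
Every other individual is either homozygous by phenotype or has at least one consistent homozygous assignment, so the count is 3.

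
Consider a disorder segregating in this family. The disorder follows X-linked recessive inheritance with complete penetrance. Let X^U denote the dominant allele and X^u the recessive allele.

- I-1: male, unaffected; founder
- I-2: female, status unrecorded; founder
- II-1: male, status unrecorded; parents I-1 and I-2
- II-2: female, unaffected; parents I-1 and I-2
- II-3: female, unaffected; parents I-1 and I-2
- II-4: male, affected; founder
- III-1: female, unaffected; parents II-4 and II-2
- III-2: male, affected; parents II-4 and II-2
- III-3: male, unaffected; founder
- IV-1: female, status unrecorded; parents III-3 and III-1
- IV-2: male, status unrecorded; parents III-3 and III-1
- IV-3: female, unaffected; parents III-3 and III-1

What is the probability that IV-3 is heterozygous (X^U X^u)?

III-3 is unaffected, so III-3 is X^U Y.
III-1 is unaffected so carries U and received u from II-4 (X^u Y), so III-1 is X^U X^u.
Their cross gives offspring ratios 1/2 X^U X^U : 1/2 X^U X^u. Conditioning on IV-3 being unaffected, P(X^U X^u) = 1/2 / 1 = 1/2.

1/2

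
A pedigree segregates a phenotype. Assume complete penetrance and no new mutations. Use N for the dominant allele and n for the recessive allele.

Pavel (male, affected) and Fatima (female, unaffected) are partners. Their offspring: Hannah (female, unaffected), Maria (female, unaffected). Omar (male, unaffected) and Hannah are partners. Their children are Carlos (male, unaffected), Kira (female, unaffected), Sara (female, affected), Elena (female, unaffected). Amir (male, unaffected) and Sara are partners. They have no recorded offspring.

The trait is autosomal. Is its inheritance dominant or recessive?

Omar and Hannah are both unaffected yet have an affected child Sara. Under dominance, an affected child requires at least one affected parent, so the trait cannot be dominant.

recessive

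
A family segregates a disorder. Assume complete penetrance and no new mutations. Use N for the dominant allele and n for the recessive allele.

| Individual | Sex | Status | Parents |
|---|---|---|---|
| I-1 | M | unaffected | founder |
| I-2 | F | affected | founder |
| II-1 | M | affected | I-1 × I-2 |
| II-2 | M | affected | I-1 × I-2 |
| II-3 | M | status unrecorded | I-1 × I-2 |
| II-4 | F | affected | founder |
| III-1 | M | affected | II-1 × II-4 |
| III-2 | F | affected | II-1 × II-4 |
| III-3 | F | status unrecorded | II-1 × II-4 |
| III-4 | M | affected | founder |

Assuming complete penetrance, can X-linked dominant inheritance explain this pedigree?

A consistent assignment under X-linked dominant exists: I-1 X^n Y, I-2 X^N X^N, II-1 X^N Y, II-2 X^N Y, II-3 X^N Y, II-4 X^N X^N, III-1 X^N Y, III-2 X^N X^N, III-3 X^N X^N, III-4 X^N Y.
In this assignment every recorded phenotype matches its genotype and every non-founder's genotype is obtainable from its parents' genotypes, so the pedigree is consistent.

Yes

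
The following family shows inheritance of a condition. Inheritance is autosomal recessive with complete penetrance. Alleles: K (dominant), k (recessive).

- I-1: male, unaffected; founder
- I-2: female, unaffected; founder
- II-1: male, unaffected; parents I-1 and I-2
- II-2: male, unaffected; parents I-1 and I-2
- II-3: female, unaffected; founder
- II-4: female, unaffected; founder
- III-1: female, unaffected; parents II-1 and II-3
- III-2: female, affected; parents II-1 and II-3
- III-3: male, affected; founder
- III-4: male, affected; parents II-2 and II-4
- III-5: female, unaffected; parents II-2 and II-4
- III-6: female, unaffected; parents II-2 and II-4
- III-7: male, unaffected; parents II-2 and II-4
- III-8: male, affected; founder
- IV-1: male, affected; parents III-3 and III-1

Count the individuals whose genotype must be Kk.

Obligate heterozygotes: II-1 is unaffected so carries K and passed k to III-2 (kk), so II-1 is Kk; II-2 is unaffected so carries K and passed k to III-4 (kk), so II-2 is Kk; II-3 is unaffected so carries K and passed k to III-2 (kk), so II-3 is Kk; II-4 is unaffected so carries K and passed k to III-4 (kk), so II-4 is Kk; III-1 is unaffected so carries K and passed k to IV-1 (kk), so III-1 is Kk.
Every other individual is either homozygous by phenotype or has at least one consistent homozygous assignment, so the count is 5.

5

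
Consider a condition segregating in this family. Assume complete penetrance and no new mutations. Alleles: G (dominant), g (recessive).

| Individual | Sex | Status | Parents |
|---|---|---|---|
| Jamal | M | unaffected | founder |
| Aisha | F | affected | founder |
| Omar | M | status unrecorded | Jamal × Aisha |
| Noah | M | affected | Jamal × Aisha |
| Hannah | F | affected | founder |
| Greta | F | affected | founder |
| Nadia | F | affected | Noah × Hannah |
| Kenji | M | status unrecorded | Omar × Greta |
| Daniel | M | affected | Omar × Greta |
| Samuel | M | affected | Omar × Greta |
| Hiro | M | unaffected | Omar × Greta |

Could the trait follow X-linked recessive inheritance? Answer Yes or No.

No

Under X-linked recessive, Hiro (unaffected, male) cannot arise from Omar (unrecorded) × Greta (affected).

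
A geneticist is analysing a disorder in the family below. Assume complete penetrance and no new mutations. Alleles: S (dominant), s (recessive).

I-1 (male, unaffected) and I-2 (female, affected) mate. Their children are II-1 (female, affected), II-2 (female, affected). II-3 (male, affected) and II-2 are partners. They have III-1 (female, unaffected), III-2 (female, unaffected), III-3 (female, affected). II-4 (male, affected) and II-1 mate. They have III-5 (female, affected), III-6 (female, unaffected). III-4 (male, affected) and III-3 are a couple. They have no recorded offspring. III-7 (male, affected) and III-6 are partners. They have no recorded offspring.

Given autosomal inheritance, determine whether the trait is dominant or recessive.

dominant

II-3 and II-2 are both affected yet have an unaffected child III-1. Under a recessive model two affected parents are homozygous and every child would be affected, so the trait cannot be recessive.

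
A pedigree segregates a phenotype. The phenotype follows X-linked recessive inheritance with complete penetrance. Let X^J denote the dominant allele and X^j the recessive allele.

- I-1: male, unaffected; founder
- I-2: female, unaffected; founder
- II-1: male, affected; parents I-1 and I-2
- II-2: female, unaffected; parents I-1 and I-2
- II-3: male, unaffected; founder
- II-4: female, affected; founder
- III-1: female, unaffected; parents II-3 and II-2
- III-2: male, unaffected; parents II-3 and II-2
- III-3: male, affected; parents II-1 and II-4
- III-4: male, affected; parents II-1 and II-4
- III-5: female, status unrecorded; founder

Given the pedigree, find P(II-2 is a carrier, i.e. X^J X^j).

I-1 is unaffected, so I-1 is X^J Y.
I-2 is unaffected so carries J and passed j to II-1 (X^j Y), so I-2 is X^J X^j.
Their cross gives offspring ratios 1/2 X^J X^J : 1/2 X^J X^j. Conditioning on II-2 being unaffected, P(X^J X^j) = 1/2 / 1 = 1/2 before taking II-2's own offspring into account.
II-3 is unaffected, so II-3 is X^J Y.
Now use II-2's offspring. Probability of each recorded status — unaffected son III-2: 1/2 if II-2 is X^J X^j, 1 if X^J X^J. (III-1: equally likely either way, so uninformative.)
Bayes: P(X^J X^j) = 1/2·1/2 / (1/2·1/2 + 1/2·1) = 1/3.

1/3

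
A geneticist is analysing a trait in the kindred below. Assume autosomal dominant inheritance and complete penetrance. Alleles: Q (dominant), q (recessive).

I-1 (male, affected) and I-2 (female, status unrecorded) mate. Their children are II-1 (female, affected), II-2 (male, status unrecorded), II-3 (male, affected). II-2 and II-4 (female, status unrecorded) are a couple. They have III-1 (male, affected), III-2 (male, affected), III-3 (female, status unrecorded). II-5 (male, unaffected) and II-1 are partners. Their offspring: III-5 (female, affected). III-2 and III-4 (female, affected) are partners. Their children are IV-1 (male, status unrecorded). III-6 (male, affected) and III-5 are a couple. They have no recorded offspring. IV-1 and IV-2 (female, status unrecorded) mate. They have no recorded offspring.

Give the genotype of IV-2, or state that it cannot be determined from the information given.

IV-2's phenotype is unrecorded, and no parent or child forces a single allele at both positions; consistent genotype assignments exist with IV-2 as QQ or Qq or qq.

cannot be determined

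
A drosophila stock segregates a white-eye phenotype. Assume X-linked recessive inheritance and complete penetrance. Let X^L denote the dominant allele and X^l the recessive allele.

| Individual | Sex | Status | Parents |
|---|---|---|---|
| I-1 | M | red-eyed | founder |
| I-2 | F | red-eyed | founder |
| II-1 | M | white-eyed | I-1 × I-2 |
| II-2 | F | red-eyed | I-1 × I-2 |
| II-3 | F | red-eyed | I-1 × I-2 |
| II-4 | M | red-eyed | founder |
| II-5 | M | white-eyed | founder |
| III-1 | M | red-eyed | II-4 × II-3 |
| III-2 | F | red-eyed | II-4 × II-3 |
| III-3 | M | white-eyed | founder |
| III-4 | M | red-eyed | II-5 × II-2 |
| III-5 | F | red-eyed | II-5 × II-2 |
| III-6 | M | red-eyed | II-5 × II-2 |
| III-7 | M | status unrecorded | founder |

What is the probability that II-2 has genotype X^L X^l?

1/9

I-1 is red-eyed, so I-1 is X^L Y.
I-2 is red-eyed so carries L and passed l to II-1 (X^l Y), so I-2 is X^L X^l.
Their cross gives offspring ratios 1/2 X^L X^L : 1/2 X^L X^l. Conditioning on II-2 being red-eyed, P(X^L X^l) = 1/2 / 1 = 1/2 before taking II-2's own offspring into account.
II-5 is white-eyed, so II-5 is X^l Y.
Now use II-2's offspring. Probability of each recorded status — red-eyed son III-4: 1/2 if II-2 is X^L X^l, 1 if X^L X^L; red-eyed daughter III-5: 1/2 if II-2 is X^L X^l, 1 if X^L X^L; red-eyed son III-6: 1/2 if II-2 is X^L X^l, 1 if X^L X^L.
Bayes: P(X^L X^l) = 1/2·1/8 / (1/2·1/8 + 1/2·1) = 1/9.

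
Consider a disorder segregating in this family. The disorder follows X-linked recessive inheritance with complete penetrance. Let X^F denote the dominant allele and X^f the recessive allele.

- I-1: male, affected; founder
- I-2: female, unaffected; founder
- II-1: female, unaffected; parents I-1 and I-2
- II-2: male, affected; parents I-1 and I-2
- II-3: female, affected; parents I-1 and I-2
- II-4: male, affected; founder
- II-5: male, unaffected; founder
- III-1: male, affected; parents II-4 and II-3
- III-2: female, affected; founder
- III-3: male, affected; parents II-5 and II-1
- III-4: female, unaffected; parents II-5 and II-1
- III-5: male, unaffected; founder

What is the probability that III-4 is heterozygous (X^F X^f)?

II-5 is unaffected, so II-5 is X^F Y.
II-1 is unaffected so carries F and received f from I-1 (X^f Y), so II-1 is X^F X^f.
Their cross gives offspring ratios 1/2 X^F X^F : 1/2 X^F X^f. Conditioning on III-4 being unaffected, P(X^F X^f) = 1/2 / 1 = 1/2.

1/2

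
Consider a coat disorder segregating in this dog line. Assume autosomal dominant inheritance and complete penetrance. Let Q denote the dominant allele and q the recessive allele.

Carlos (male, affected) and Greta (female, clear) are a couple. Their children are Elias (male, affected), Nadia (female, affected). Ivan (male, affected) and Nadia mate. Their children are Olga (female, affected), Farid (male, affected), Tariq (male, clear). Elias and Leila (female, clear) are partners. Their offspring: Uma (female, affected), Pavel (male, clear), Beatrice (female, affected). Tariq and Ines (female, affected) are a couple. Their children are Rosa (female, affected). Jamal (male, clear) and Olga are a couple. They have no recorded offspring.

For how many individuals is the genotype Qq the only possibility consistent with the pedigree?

6

Obligate heterozygotes: Elias is affected so carries Q and received q from Greta (qq), so Elias is Qq; Nadia is affected so carries Q and received q from Greta (qq), so Nadia is Qq; Ivan is affected so carries Q and passed q to Tariq (qq), so Ivan is Qq; Uma is affected so carries Q and received q from Leila (qq), so Uma is Qq; Beatrice is affected so carries Q and received q from Leila (qq), so Beatrice is Qq; Rosa is affected so carries Q and received q from Tariq (qq), so Rosa is Qq.
Every other individual is either homozygous by phenotype or has at least one consistent homozygous assignment, so the count is 6.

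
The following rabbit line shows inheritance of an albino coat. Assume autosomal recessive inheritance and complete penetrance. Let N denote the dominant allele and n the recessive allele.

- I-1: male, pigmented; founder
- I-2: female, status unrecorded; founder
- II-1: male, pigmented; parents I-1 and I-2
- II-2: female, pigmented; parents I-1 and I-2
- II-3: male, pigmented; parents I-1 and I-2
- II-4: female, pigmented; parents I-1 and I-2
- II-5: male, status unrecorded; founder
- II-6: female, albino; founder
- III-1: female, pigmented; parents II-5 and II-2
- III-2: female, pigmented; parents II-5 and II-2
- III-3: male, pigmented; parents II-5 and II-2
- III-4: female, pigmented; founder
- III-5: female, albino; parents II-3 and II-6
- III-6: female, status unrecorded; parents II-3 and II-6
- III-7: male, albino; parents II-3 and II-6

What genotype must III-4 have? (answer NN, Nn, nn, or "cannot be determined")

cannot be determined

III-4's phenotype allows NN or Nn, and no parent or child forces a single allele at both positions; consistent genotype assignments exist with III-4 as NN or Nn.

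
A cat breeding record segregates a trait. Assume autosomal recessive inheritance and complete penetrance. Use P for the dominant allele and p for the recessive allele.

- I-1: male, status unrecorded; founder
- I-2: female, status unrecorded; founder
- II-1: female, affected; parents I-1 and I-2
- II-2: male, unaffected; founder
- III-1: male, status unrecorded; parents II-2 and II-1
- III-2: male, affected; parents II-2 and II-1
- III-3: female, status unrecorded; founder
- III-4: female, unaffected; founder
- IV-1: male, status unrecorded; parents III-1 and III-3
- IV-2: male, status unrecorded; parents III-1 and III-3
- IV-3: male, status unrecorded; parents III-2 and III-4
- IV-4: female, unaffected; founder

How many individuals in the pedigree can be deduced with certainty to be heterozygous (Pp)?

Obligate heterozygotes: II-2 is unaffected so carries P and passed p to III-2 (pp), so II-2 is Pp.
Every other individual is either homozygous by phenotype or has at least one consistent homozygous assignment, so the count is 1.

1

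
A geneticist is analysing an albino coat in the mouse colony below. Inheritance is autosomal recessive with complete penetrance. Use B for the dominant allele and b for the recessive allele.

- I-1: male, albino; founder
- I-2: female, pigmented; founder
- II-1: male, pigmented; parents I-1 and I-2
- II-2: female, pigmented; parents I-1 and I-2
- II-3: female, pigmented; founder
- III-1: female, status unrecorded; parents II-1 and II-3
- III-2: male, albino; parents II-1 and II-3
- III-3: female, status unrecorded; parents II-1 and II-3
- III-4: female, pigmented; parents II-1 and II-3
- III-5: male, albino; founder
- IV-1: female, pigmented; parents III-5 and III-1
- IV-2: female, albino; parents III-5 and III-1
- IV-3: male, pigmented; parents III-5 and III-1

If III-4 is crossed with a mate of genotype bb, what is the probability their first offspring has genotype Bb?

II-1 is pigmented so carries B and received b from I-1 (bb), so II-1 is Bb.
II-3 is pigmented so carries B and passed b to III-2 (bb), so II-3 is Bb.
III-4 is a pigmented offspring of II-1 (Bb) × II-3 (Bb), whose cross gives 1/4 BB : 1/2 Bb : 1/4 bb; conditioning on being pigmented, III-4 is BB with probability 1/3, Bb with probability 2/3.
Summing over parental genotype combinations, P(offspring has genotype Bb) = 1/3·1 + 2/3·1/2 = 2/3.

2/3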